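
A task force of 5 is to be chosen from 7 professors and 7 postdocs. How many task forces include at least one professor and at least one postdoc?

1960

With no constraint there are C(14,5) = 2002 possible selections.
Selections missing a whole group: no professors → C(7,5) = 21; no postdocs → C(7,5) = 21.
Both groups omitted at once is impossible, so 2002 − 42 = 1960.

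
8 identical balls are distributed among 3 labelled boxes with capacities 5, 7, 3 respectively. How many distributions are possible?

By stars and bars, unrestricted non-negative solutions to x_1+…+x_3 = 8 number C(8+2,2) = 45.
Subtract solutions that violate a single cap (substitute x_i' = x_i − (cap_i+1)): x_1 ≥ 6 gives C(4,2) = 6; x_2 ≥ 8 gives C(2,2) = 1; x_3 ≥ 4 gives C(6,2) = 15. Together 22.
No two caps can be exceeded simultaneously, so the pair terms are all 0.
By inclusion–exclusion the count is 45 − 22 + 0 = 23.

23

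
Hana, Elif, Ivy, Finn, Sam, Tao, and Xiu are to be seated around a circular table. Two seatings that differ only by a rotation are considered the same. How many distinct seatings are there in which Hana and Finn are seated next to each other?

Glue Hana and Finn into a block (2 internal orders). Seating 6 units around a circle gives (5)! arrangements.
So 2 × (5)! = 2 × 120 = 240.

240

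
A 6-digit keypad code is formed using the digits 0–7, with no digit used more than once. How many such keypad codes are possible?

20160

This is a permutation of 6 out of 8: P(8,6) = 8!/2!.
8 × 7 × 6 × 5 × 4 × 3 = 20160.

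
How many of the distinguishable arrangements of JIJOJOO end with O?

60

With the last slot taken by O, it remains to arrange the other 6 letters (JIJJOO).
Those 6 letters have J appearing 3 times and O appearing twice, giving (6)!/(3!·2!) = 60.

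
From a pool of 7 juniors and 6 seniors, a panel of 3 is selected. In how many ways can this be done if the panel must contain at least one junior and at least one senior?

231

With no constraint there are C(13,3) = 286 possible selections.
Subtract selections that omit an entire group: no juniors → C(6,3) = 20; no seniors → C(7,3) = 35.
Both groups omitted at once is impossible, so 286 − 55 = 231.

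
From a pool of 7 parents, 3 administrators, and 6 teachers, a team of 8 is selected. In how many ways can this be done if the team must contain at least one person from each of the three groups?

11529

With no constraint there are C(16,8) = 12870 possible selections.
Subtract selections that omit an entire group: no parents → C(9,8) = 9; no administrators → C(13,8) = 1287; no teachers → C(10,8) = 45.
Add back selections omitting two groups (i.e. drawn from a single group): C(7,8) + C(3,8) + C(6,8) = 0.
By inclusion–exclusion: 12870 − 1341 + 0 = 11529.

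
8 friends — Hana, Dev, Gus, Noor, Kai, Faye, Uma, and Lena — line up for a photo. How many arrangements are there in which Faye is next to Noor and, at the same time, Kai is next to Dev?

Treat {Faye,Noor} as one block (2 orders) and {Kai,Dev} as another (2 orders).
That leaves 6 units to arrange: 2 × 2 × 6! = 4 × 720 = 2880.

2880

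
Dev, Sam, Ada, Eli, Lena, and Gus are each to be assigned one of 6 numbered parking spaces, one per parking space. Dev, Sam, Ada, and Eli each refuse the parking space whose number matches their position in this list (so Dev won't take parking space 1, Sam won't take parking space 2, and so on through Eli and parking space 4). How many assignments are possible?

Let Aᵢ (for 1 ≤ i ≤ 4) be the placements that put person i in their forbidden parking space. Any j of these fix j positions, leaving (6−j)! ways to fill the rest, and there are C(4,j) ways to pick which j.
By inclusion–exclusion, the number of valid placements is Σ_{j=0}^{4} (−1)^j C(4,j)·(6−j)!.
Computing: 720 − 480 + 144 − 24 + 2 = 362.

362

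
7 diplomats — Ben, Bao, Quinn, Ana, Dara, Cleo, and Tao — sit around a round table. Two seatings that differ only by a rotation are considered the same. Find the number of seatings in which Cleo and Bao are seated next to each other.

240

Treat {Cleo, Bao} as one unit (2 internal orders) and seat the resulting 6 units around the table: (5)! circular arrangements.
So 2 × (5)! = 2 × 120 = 240.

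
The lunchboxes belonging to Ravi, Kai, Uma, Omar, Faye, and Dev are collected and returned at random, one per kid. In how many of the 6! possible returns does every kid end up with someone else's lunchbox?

Let Aᵢ be the assignments in which kid i gets their own lunchbox. We want the size of the complement of A₁∪…∪A_6.
By inclusion–exclusion this is Σ_{j=0}^{6} (−1)^j C(6,j)·(6−j)!.
Computing: 720 − 720 + 360 − 120 + 30 − 6 + 1 = 265.

265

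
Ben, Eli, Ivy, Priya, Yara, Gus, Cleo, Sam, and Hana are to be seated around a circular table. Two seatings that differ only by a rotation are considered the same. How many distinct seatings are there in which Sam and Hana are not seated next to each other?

30240

All circular seatings of 9 people number (8)! = 40320.
Those with Sam next to Hana: fuse the pair into one unit and seat 8 units around a circle — 2·(7)! = 10080.
Subtracting, 40320 − 10080 = 30240.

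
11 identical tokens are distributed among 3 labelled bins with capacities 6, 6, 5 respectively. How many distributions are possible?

27

Ignoring the caps, the number of non-negative solutions to x_1+…+x_3 = 11 is C(13,2) = 78.
Subtract solutions that violate a single cap (substitute x_i' = x_i − (cap_i+1)): x_1 ≥ 7 gives C(6,2) = 15; x_2 ≥ 7 gives C(6,2) = 15; x_3 ≥ 6 gives C(7,2) = 21. Together 51.
No two caps can be exceeded simultaneously, so the pair terms are all 0.
By inclusion–exclusion the count is 78 − 51 + 0 = 27.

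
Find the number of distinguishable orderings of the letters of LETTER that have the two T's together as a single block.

60

Treat the 2 copies of T as a single block. The multiset to arrange is then {TT, E, E, L, R}, 5 items in all.
That gives (5)!/(2!) = 60 arrangements.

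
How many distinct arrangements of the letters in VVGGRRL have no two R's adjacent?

Total arrangements of VVGGRRL: 7!/(2!·2!·2!) = 630.
Arrangements with the R's together: treat RR as one letter, giving (6)!/(2!·2!) = 180.
Hence 630 − 180 = 450.

450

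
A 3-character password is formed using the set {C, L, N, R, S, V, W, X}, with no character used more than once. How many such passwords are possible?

This is a permutation of 3 out of 8: P(8,3) = 8!/5!.
8 × 7 × 6 = 336.

336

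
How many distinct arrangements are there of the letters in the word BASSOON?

The 7 letters of BASSOON have repeats: O appearing twice and S appearing twice.
So there are 7! / (2!·2!) = 1260 distinguishable arrangements.

1260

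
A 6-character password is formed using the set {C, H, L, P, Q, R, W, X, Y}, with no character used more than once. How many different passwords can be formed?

60480

This is a permutation of 6 out of 9: P(9,6) = 9!/3!.
9 × 8 × 7 × 6 × 5 × 4 = 60480.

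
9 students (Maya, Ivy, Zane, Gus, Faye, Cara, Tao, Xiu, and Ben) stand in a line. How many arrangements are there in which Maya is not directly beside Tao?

282240

There are 9! = 362880 arrangements in all. If Maya and Tao are adjacent, merging them into one block gives 2·(8)! = 80640 arrangements.
Complementary counting: 362880 − 80640 = 282240.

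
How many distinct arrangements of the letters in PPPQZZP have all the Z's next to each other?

30

Treat the 2 copies of Z as a single block. The multiset to arrange is then {ZZ, P, P, P, P, Q}, 6 items in all.
That gives (6)!/(4!) = 30 arrangements.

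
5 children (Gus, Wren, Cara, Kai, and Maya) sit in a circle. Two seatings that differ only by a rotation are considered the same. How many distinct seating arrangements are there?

24

Around a circle, 5 distinct people have 5!/5 = (4)! = 24 rotationally distinct seatings.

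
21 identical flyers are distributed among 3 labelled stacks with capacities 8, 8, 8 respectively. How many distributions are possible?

Without the upper bounds there are C(23,2) = 253 ways to split 21 among 3 stacks.
Subtract solutions that violate a single cap (substitute x_i' = x_i − (cap_i+1)): x_1 ≥ 9 gives C(14,2) = 91; x_2 ≥ 9 gives C(14,2) = 91; x_3 ≥ 9 gives C(14,2) = 91. Together 273.
Add back pairs where two caps are both exceeded: 10 + 10 + 10 = 30.
By inclusion–exclusion the count is 253 − 273 + 30 = 10.

10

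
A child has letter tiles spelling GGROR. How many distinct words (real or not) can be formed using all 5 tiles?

30

The 5 letters of GGROR have repeats: G appearing twice and R appearing twice.
So there are 5! / (2!·2!) = 30 distinguishable arrangements.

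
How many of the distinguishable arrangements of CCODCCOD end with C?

Fix C in the last position and arrange the remaining 7 letters.
Those 7 letters have C appearing 3 times, D appearing twice, and O appearing twice, giving (7)!/(3!·2!·2!) = 210.

210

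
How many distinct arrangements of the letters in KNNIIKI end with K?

Fix K in the last position and arrange the remaining 6 letters.
Those 6 letters have I appearing 3 times and N appearing twice, giving (6)!/(3!·2!) = 60.

60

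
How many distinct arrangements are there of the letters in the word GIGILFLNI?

Letter multiplicities in GIGILFLNI: F×1, G×2, I×3, L×2, N×1.
Dividing 9! = 362880 by 3!·2!·2! = 24 for the repeated letters gives 15120.

15120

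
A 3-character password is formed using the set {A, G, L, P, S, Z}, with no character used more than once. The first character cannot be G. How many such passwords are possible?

100

The first character has 6−1 = 5 choices (anything except G).
The remaining 2 characters are filled from the other 5 symbols without repetition: 5 × 4 = 20.
Total: 5 × 20 = 100.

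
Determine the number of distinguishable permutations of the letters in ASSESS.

Letter multiplicities in ASSESS: A×1, E×1, S×4.
The number of distinct arrangements is 6!/(4!) = 720/24 = 30.

30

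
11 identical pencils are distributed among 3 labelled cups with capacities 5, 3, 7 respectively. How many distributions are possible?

14

Without the upper bounds there are C(13,2) = 78 ways to split 11 among 3 cups.
Subtract solutions that violate a single cap (substitute x_i' = x_i − (cap_i+1)): x_1 ≥ 6 gives C(7,2) = 21; x_2 ≥ 4 gives C(9,2) = 36; x_3 ≥ 8 gives C(5,2) = 10. Together 67.
Add back pairs where two caps are both exceeded: 3 + 0 + 0 = 3.
By inclusion–exclusion the count is 78 − 67 + 3 = 14.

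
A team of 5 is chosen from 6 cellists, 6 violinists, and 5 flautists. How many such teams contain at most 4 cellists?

6182

Split by how many cellists are chosen (0 through 4).
Sum: C(6,0)·C(11,5) + C(6,1)·C(11,4) + C(6,2)·C(11,3) + C(6,3)·C(11,2) + C(6,4)·C(11,1) = 462 + 1980 + 2475 + 1100 + 165 = 6182.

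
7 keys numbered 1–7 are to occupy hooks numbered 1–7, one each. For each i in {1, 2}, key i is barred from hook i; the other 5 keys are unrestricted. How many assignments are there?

3720

Let Aᵢ (for i ∈ {1, 2}) be the placements that put key i in its forbidden hook. Any j of these fix j positions, leaving (7−j)! ways to fill the rest, and there are C(2,j) ways to pick which j.
By inclusion–exclusion, the number of valid placements is Σ_{j=0}^{2} (−1)^j C(2,j)·(7−j)!.
Computing: 5040 − 1440 + 120 = 3720.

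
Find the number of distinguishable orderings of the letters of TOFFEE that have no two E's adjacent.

There are 6!/(2!·2!) = 180 arrangements of TOFFEE in total.
Arrangements with the E's together: treat EE as one letter, giving (5)!/(2!) = 60.
Subtracting, 180 − 60 = 120 arrangements keep the E's apart.

120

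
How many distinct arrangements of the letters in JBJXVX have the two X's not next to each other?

There are 6!/(2!·2!) = 180 arrangements of JBJXVX in total.
Arrangements with the X's together: treat XX as one letter, giving (5)!/(2!) = 60.
Hence 180 − 60 = 120.

120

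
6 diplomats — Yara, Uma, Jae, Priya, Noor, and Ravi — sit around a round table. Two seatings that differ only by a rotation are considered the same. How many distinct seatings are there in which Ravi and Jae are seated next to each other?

48

Treat {Ravi, Jae} as one unit (2 internal orders) and seat the resulting 5 units around the table: (4)! circular arrangements.
So 2 × (4)! = 2 × 24 = 48.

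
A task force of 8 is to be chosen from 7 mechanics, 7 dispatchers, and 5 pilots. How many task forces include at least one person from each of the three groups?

Total 8-person selections from all 19: C(19,8) = 75582.
Selections missing a whole group: no mechanics → C(12,8) = 495; no dispatchers → C(12,8) = 495; no pilots → C(14,8) = 3003.
Add back selections omitting two groups (i.e. drawn from a single group): C(7,8) + C(7,8) + C(5,8) = 0.
By inclusion–exclusion: 75582 − 3993 + 0 = 71589.

71589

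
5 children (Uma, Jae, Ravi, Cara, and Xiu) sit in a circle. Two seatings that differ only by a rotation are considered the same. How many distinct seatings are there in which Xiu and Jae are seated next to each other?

12

Glue Xiu and Jae into a block (2 internal orders). Seating 4 units around a circle gives (3)! arrangements.
So 2 × (3)! = 2 × 6 = 12.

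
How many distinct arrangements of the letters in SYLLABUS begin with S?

2520

With the first slot taken by S, it remains to arrange the other 7 letters (YLLABUS).
Those 7 letters have L appearing twice, giving (7)!/(2!) = 2520.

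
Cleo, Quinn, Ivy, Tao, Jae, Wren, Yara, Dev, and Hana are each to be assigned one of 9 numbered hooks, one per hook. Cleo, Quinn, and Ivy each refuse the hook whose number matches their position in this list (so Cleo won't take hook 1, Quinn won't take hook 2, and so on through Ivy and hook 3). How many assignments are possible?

256320

Let Aᵢ (for i ∈ {1, 2, 3}) be the placements that put person i in their forbidden hook. Any j of these fix j positions, leaving (9−j)! ways to fill the rest, and there are C(3,j) ways to pick which j.
By inclusion–exclusion, the number of valid placements is Σ_{j=0}^{3} (−1)^j C(3,j)·(9−j)!.
Computing: 362880 − 120960 + 15120 − 720 = 256320.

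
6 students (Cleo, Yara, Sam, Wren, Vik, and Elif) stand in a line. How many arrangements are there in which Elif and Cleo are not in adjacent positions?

480

Of the 6! = 720 arrangements, those with Elif and Cleo adjacent number 2 × 5! = 240 (treat the pair as a block with 2 internal orders).
Complementary counting: 720 − 240 = 480.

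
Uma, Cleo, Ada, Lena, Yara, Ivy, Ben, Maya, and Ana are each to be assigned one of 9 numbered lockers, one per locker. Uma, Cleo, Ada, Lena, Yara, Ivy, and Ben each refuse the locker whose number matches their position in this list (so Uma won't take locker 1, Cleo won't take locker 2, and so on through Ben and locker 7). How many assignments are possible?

Let Aᵢ (for 1 ≤ i ≤ 7) be the placements that put person i in their forbidden locker. Any j of these fix j positions, leaving (9−j)! ways to fill the rest, and there are C(7,j) ways to pick which j.
By inclusion–exclusion, the number of valid placements is Σ_{j=0}^{7} (−1)^j C(7,j)·(9−j)!.
Computing: 362880 − 282240 + 105840 − 25200 + 4200 − 504 + 42 − 2 = 165016.

165016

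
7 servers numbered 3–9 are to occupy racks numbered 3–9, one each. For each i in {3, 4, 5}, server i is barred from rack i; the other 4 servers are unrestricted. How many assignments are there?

3216

Let Aᵢ (for i ∈ {3, 4, 5}) be the placements that put server i in its forbidden rack. Any j of these fix j positions, leaving (7−j)! ways to fill the rest, and there are C(3,j) ways to pick which j.
By inclusion–exclusion, the number of valid placements is Σ_{j=0}^{3} (−1)^j C(3,j)·(7−j)!.
Computing: 5040 − 2160 + 360 − 24 = 3216.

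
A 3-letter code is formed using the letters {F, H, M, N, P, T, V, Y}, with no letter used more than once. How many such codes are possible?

336

This is a permutation of 3 out of 8: P(8,3) = 8!/5!.
8 × 7 × 6 = 336.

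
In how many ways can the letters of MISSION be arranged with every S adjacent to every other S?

360

Treat the 2 copies of S as a single block. The multiset to arrange is then {SS, I, I, M, N, O}, 6 items in all.
That gives (6)!/(2!) = 360 arrangements.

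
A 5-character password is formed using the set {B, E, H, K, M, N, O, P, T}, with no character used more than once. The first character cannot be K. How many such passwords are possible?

The first character has 9−1 = 8 choices (anything except K).
The remaining 4 characters are filled from the other 8 symbols without repetition: 8 × 7 × 6 × 5 = 1680.
Total: 8 × 1680 = 13440.

13440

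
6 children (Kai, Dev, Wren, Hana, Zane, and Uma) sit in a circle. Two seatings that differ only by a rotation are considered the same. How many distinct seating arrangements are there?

Seat Kai anywhere (absorbing the rotational symmetry), then permute the other 5: (5)! = 120.

120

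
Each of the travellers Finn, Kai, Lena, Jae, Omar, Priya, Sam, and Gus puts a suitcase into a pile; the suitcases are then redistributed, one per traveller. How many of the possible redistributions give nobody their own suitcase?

14833

Count assignments avoiding every fixed point. For any j of the 8 travellers fixed to their own suitcase, the other 8−j can be arranged in (8−j)! ways.
By inclusion–exclusion this is Σ_{j=0}^{8} (−1)^j C(8,j)·(8−j)!.
Computing: 40320 − 40320 + 20160 − 6720 + 1680 − 336 + 56 − 8 + 1 = 14833.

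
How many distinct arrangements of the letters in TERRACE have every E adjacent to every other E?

360

Treat the 2 copies of E as a single block. The multiset to arrange is then {EE, A, C, R, R, T}, 6 items in all.
That gives (6)!/(2!) = 360 arrangements.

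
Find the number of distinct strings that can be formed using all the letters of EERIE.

20

The 5 letters of EERIE have repeats: E appearing 3 times.
The number of distinct arrangements is 5!/(3!) = 120/6 = 20.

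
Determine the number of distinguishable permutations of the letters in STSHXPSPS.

The 9 letters of STSHXPSPS have repeats: P appearing twice and S appearing 4 times.
So there are 9! / (4!·2!) = 7560 distinguishable arrangements.

7560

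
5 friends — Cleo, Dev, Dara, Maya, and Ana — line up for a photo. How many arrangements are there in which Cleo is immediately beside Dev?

48

Glue Cleo and Dev into one block (2 internal orders), leaving 4 units to arrange in a row.
That gives 2 × 4! = 2 × 24 = 48.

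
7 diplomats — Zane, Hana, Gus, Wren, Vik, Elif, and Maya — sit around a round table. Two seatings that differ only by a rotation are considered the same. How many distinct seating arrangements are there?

Around a circle, 7 distinct people have 7!/7 = (6)! = 720 rotationally distinct seatings.

720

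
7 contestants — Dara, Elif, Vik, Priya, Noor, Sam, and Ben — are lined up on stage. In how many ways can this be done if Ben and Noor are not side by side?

Of the 7! = 5040 arrangements, those with Ben and Noor adjacent number 2 × 6! = 1440 (treat the pair as a block with 2 internal orders).
Complementary counting: 5040 − 1440 = 3600.

3600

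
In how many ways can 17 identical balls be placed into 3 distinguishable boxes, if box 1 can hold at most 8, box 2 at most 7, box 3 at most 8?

Ignoring the caps, the number of non-negative solutions to x_1+…+x_3 = 17 is C(19,2) = 171.
Subtract solutions that violate a single cap (substitute x_i' = x_i − (cap_i+1)): x_1 ≥ 9 gives C(10,2) = 45; x_2 ≥ 8 gives C(11,2) = 55; x_3 ≥ 9 gives C(10,2) = 45. Together 145.
Add back pairs where two caps are both exceeded: 1 + 0 + 1 = 2.
By inclusion–exclusion the count is 171 − 145 + 2 = 28.

28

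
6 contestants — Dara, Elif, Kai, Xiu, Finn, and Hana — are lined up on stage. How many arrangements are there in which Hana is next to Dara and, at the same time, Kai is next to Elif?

96

Treat {Hana,Dara} as one block (2 orders) and {Kai,Elif} as another (2 orders).
That leaves 4 units to arrange: 2 × 2 × 4! = 4 × 24 = 96.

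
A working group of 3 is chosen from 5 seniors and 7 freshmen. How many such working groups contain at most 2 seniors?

Split by how many seniors are chosen (0 through 2).
Sum: C(5,0)·C(7,3) + C(5,1)·C(7,2) + C(5,2)·C(7,1) = 35 + 105 + 70 = 210.

210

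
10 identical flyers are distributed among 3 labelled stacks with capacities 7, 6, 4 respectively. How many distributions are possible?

Ignoring the caps, the number of non-negative solutions to x_1+…+x_3 = 10 is C(12,2) = 66.
Subtract solutions that violate a single cap (substitute x_i' = x_i − (cap_i+1)): x_1 ≥ 8 gives C(4,2) = 6; x_2 ≥ 7 gives C(5,2) = 10; x_3 ≥ 5 gives C(7,2) = 21. Together 37.
No two caps can be exceeded simultaneously, so the pair terms are all 0.
By inclusion–exclusion the count is 66 − 37 + 0 = 29.

29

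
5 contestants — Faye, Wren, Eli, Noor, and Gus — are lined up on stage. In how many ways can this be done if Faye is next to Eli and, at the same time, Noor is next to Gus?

24

Treat {Faye,Eli} as one block (2 orders) and {Noor,Gus} as another (2 orders).
That leaves 3 units to arrange: 2 × 2 × 3! = 4 × 6 = 24.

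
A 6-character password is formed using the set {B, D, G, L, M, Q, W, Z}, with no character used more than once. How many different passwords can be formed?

Choose and order 6 of the 8 symbols: the first character has 8 options, the next 7, and so on down to 3.
8 × 7 × 6 × 5 × 4 × 3 = 20160.

20160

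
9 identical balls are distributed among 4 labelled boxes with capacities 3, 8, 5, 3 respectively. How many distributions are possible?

Ignoring the caps, the number of non-negative solutions to x_1+…+x_4 = 9 is C(12,3) = 220.
Subtract solutions that violate a single cap (substitute x_i' = x_i − (cap_i+1)): x_1 ≥ 4 gives C(8,3) = 56; x_2 ≥ 9 gives C(3,3) = 1; x_3 ≥ 6 gives C(6,3) = 20; x_4 ≥ 4 gives C(8,3) = 56. Together 133.
Add back pairs where two caps are both exceeded: 0 + 0 + 4 + 0 + 0 + 0 = 4.
By inclusion–exclusion the count is 220 − 133 + 4 = 91.

91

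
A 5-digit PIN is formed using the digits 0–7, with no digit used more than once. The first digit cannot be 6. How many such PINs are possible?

The first digit has 8−1 = 7 choices (anything except 6).
The remaining 4 digits are filled from the other 7 symbols without repetition: 7 × 6 × 5 × 4 = 840.
Total: 7 × 840 = 5880.

5880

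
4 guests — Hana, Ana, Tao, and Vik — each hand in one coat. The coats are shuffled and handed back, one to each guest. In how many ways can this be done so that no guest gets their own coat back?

This is the derangement count D_4: permutations of 4 items with no fixed point.
By inclusion–exclusion this is Σ_{j=0}^{4} (−1)^j C(4,j)·(4−j)!.
Computing: 24 − 24 + 12 − 4 + 1 = 9.

9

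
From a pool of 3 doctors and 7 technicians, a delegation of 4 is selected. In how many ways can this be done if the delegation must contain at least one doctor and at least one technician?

175

Total 4-person selections from all 10: C(10,4) = 210.
Selections missing a whole group: no doctors → C(7,4) = 35; no technicians → C(3,4) = 0.
Both groups omitted at once is impossible, so 210 − 35 = 175.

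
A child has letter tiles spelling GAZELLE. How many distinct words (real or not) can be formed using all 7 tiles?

Letter multiplicities in GAZELLE: A×1, E×2, G×1, L×2, Z×1.
So there are 7! / (2!·2!) = 1260 distinguishable arrangements.

1260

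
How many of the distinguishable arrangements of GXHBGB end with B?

Fix B in the last position and arrange the remaining 5 letters.
Those 5 letters have G appearing twice, giving (5)!/(2!) = 60.

60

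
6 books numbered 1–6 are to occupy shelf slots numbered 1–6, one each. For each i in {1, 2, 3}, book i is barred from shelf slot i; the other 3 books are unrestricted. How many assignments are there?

Let Aᵢ (for i ∈ {1, 2, 3}) be the placements that put book i in its forbidden shelf slot. Any j of these fix j positions, leaving (6−j)! ways to fill the rest, and there are C(3,j) ways to pick which j.
By inclusion–exclusion, the number of valid placements is Σ_{j=0}^{3} (−1)^j C(3,j)·(6−j)!.
Computing: 720 − 360 + 72 − 6 = 426.

426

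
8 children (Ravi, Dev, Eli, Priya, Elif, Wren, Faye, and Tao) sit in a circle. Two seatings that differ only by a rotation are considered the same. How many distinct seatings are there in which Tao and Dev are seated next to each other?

Glue Tao and Dev into a block (2 internal orders). Seating 7 units around a circle gives (6)! arrangements.
So 2 × (6)! = 2 × 720 = 1440.

1440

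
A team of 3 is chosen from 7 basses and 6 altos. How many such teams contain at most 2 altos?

266

Split by how many altos are chosen (0 through 2).
Sum: C(6,0)·C(7,3) + C(6,1)·C(7,2) + C(6,2)·C(7,1) = 35 + 126 + 105 = 266.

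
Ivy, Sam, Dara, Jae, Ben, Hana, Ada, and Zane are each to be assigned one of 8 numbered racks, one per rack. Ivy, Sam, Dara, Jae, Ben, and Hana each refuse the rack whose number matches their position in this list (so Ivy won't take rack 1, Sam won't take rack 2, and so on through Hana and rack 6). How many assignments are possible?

Let Aᵢ (for 1 ≤ i ≤ 6) be the placements that put person i in their forbidden rack. Any j of these fix j positions, leaving (8−j)! ways to fill the rest, and there are C(6,j) ways to pick which j.
By inclusion–exclusion, the number of valid placements is Σ_{j=0}^{6} (−1)^j C(6,j)·(8−j)!.
Computing: 40320 − 30240 + 10800 − 2400 + 360 − 36 + 2 = 18806.

18806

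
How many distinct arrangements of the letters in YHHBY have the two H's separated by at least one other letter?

Total arrangements of YHHBY: 5!/(2!·2!) = 30.
If the two H's are adjacent, glue them into one block, leaving 4 items to arrange: (4)!/(2!) = 12 ways.
Subtracting, 30 − 12 = 18 arrangements keep the H's apart.

18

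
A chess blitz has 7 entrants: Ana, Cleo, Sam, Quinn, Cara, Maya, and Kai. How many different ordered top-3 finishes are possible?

There are 7 choices for 1st place, 6 for 2nd, and 5 for 3rd.
That gives 7 × 6 × 5 = 210.

210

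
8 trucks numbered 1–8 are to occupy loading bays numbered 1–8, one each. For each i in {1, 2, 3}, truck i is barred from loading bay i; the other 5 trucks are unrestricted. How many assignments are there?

Let Aᵢ (for i ∈ {1, 2, 3}) be the placements that put truck i in its forbidden loading bay. Any j of these fix j positions, leaving (8−j)! ways to fill the rest, and there are C(3,j) ways to pick which j.
By inclusion–exclusion, the number of valid placements is Σ_{j=0}^{3} (−1)^j C(3,j)·(8−j)!.
Computing: 40320 − 15120 + 2160 − 120 = 27240.

27240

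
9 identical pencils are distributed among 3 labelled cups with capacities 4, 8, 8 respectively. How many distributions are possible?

Without the upper bounds there are C(11,2) = 55 ways to split 9 among 3 cups.
Subtract solutions that violate a single cap (substitute x_i' = x_i − (cap_i+1)): x_1 ≥ 5 gives C(6,2) = 15; x_2 ≥ 9 gives C(2,2) = 1; x_3 ≥ 9 gives C(2,2) = 1. Together 17.
No two caps can be exceeded simultaneously, so the pair terms are all 0.
By inclusion–exclusion the count is 55 − 17 + 0 = 38.

38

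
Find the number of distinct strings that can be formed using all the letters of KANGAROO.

10080

The 8 letters of KANGAROO have repeats: A appearing twice and O appearing twice.
The number of distinct arrangements is 8!/(2!·2!) = 40320/4 = 10080.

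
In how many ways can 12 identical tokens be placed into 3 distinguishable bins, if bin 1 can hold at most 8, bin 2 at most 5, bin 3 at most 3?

Ignoring the caps, the number of non-negative solutions to x_1+…+x_3 = 12 is C(14,2) = 91.
Subtract solutions that violate a single cap (substitute x_i' = x_i − (cap_i+1)): x_1 ≥ 9 gives C(5,2) = 10; x_2 ≥ 6 gives C(8,2) = 28; x_3 ≥ 4 gives C(10,2) = 45. Together 83.
Add back pairs where two caps are both exceeded: 0 + 0 + 6 = 6.
By inclusion–exclusion the count is 91 − 83 + 6 = 14.

14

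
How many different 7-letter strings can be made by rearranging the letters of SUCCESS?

SUCCESS has 7 letters with C appearing twice and S appearing 3 times.
So there are 7! / (3!·2!) = 420 distinguishable arrangements.

420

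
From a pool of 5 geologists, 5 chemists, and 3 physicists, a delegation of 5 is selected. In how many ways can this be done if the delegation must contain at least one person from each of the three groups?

Total 5-person selections from all 13: C(13,5) = 1287.
Subtract selections that omit an entire group: no geologists → C(8,5) = 56; no chemists → C(8,5) = 56; no physicists → C(10,5) = 252.
Add back selections omitting two groups (i.e. drawn from a single group): C(5,5) + C(5,5) + C(3,5) = 2.
By inclusion–exclusion: 1287 − 364 + 2 = 925.

925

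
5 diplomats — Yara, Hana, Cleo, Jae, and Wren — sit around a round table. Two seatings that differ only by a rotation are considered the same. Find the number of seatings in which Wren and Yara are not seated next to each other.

All circular seatings of 5 people number (4)! = 24.
Those with Wren next to Yara: fuse the pair into one unit and seat 4 units around a circle — 2·(3)! = 12.
Subtracting, 24 − 12 = 12.

12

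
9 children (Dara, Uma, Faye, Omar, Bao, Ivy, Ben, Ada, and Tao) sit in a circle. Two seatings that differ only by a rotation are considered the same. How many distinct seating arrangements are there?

40320

Seat Dara anywhere (absorbing the rotational symmetry), then permute the other 8: (8)! = 40320.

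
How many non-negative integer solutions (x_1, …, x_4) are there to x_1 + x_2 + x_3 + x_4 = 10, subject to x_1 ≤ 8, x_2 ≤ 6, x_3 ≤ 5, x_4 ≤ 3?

Without the upper bounds there are C(13,3) = 286 ways to split 10 among 4 variables.
Subtract solutions that violate a single cap (substitute x_i' = x_i − (cap_i+1)): x_1 ≥ 9 gives C(4,3) = 4; x_2 ≥ 7 gives C(6,3) = 20; x_3 ≥ 6 gives C(7,3) = 35; x_4 ≥ 4 gives C(9,3) = 84. Together 143.
Add back pairs where two caps are both exceeded: 0 + 0 + 0 + 0 + 0 + 1 = 1.
By inclusion–exclusion the count is 286 − 143 + 1 = 144.

144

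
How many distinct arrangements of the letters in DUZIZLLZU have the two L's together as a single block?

Treat the 2 copies of L as a single block. The multiset to arrange is then {LL, D, I, U, U, Z, Z, Z}, 8 items in all.
That gives (8)!/(3!·2!) = 3360 arrangements.

3360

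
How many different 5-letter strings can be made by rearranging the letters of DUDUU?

10

The 5 letters of DUDUU have repeats: D appearing twice and U appearing 3 times.
Dividing 5! = 120 by 3!·2! = 12 for the repeated letters gives 10.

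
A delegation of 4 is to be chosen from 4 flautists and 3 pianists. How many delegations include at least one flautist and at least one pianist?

Unrestricted: C(7,4) = 35 ways to pick any 4 of the 7.
Selections missing a whole group: no flautists → C(3,4) = 0; no pianists → C(4,4) = 1.
Both groups omitted at once is impossible, so 35 − 1 = 34.

34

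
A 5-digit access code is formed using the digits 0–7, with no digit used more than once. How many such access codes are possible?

6720

Choose and order 5 of the 8 symbols: the first digit has 8 options, the next 7, and so on down to 4.
That product is 8 × 7 × 6 × 5 × 4 = 6720.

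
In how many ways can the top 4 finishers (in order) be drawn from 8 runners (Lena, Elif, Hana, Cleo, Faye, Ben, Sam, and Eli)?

There are 8 choices for 1st place, 7 for 2nd, and so on down to 5 for position 4.
That gives 8 × 7 × 6 × 5 = 1680.

1680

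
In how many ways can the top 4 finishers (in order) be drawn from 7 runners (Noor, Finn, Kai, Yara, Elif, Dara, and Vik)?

There are 7 choices for 1st place, 6 for 2nd, and so on down to 4 for position 4.
That gives 7 × 6 × 5 × 4 = 840.

840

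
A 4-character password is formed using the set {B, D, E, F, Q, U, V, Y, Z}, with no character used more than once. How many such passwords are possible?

With no repetition, fill the 4 characters in order: 9 choices, then 8, down to 6.
9 × 8 × 7 × 6 = 3024.

3024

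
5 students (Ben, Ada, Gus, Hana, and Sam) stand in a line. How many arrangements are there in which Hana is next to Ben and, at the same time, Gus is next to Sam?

24

Treat {Hana,Ben} as one block (2 orders) and {Gus,Sam} as another (2 orders).
That leaves 3 units to arrange: 2 × 2 × 3! = 4 × 6 = 24.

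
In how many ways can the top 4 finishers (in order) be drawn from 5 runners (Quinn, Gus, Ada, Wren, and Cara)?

120

This is an ordered selection of 4 from 5: P(5,4).
That gives 5 × 4 × 3 × 2 = 120.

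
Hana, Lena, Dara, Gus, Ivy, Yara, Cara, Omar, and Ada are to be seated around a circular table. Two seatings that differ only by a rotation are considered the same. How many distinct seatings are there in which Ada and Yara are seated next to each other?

Glue Ada and Yara into a block (2 internal orders). Seating 8 units around a circle gives (7)! arrangements.
So 2 × (7)! = 2 × 5040 = 10080.

10080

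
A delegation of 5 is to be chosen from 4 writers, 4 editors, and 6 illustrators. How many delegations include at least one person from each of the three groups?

Unrestricted: C(14,5) = 2002 ways to pick any 5 of the 14.
Selections missing a whole group: no writers → C(10,5) = 252; no editors → C(10,5) = 252; no illustrators → C(8,5) = 56.
Add back selections omitting two groups (i.e. drawn from a single group): C(4,5) + C(4,5) + C(6,5) = 6.
By inclusion–exclusion: 2002 − 560 + 6 = 1448.

1448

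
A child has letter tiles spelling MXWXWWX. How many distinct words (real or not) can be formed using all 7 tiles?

140

The 7 letters of MXWXWWX have repeats: W appearing 3 times and X appearing 3 times.
So there are 7! / (3!·3!) = 140 distinguishable arrangements.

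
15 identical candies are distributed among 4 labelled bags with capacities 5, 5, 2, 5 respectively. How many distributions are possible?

Ignoring the caps, the number of non-negative solutions to x_1+…+x_4 = 15 is C(18,3) = 816.
Subtract solutions that violate a single cap (substitute x_i' = x_i − (cap_i+1)): x_1 ≥ 6 gives C(12,3) = 220; x_2 ≥ 6 gives C(12,3) = 220; x_3 ≥ 3 gives C(15,3) = 455; x_4 ≥ 6 gives C(12,3) = 220. Together 1115.
Add back pairs where two caps are both exceeded: 20 + 84 + 20 + 84 + 20 + 84 = 312.
Subtract triples: 1 + 0 + 1 + 1 = 3.
By inclusion–exclusion the count is 816 − 1115 + 312 − 3 = 10.

10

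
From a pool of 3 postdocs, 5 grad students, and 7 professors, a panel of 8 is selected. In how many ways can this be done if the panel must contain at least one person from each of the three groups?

5894

With no constraint there are C(15,8) = 6435 possible selections.
Selections missing a whole group: no postdocs → C(12,8) = 495; no grad students → C(10,8) = 45; no professors → C(8,8) = 1.
Add back selections omitting two groups (i.e. drawn from a single group): C(3,8) + C(5,8) + C(7,8) = 0.
By inclusion–exclusion: 6435 − 541 + 0 = 5894.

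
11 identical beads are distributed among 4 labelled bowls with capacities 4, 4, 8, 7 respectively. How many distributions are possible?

170

Ignoring the caps, the number of non-negative solutions to x_1+…+x_4 = 11 is C(14,3) = 364.
Subtract solutions that violate a single cap (substitute x_i' = x_i − (cap_i+1)): x_1 ≥ 5 gives C(9,3) = 84; x_2 ≥ 5 gives C(9,3) = 84; x_3 ≥ 9 gives C(5,3) = 10; x_4 ≥ 8 gives C(6,3) = 20. Together 198.
Add back pairs where two caps are both exceeded: 4 + 0 + 0 + 0 + 0 + 0 = 4.
By inclusion–exclusion the count is 364 − 198 + 4 = 170.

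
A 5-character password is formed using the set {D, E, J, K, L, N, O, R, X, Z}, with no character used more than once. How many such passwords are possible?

30240

Choose and order 5 of the 10 symbols: the first character has 10 options, the next 9, and so on down to 6.
That product is 10 × 9 × 8 × 7 × 6 = 30240.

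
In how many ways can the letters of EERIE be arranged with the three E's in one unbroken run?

6

Treat the 3 copies of E as a single block. The multiset to arrange is then {EEE, I, R}, 3 items in all.
All 3 items are distinct, so there are (3)! = 6 arrangements.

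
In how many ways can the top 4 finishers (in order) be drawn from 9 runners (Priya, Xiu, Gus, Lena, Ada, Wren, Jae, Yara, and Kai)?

3024

This is an ordered selection of 4 from 9: P(9,4).
That gives 9 × 8 × 7 × 6 = 3024.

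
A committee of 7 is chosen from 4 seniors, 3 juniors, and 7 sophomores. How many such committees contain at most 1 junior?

Split by how many juniors are chosen (0 through 1).
Sum: C(3,0)·C(11,7) + C(3,1)·C(11,6) = 330 + 1386 = 1716.

1716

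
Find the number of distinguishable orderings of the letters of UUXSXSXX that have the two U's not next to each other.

315

Total arrangements of UUXSXSXX: 8!/(4!·2!·2!) = 420.
Arrangements with the U's together: treat UU as one letter, giving (7)!/(4!·2!) = 105.
Subtracting, 420 − 105 = 315 arrangements keep the U's apart.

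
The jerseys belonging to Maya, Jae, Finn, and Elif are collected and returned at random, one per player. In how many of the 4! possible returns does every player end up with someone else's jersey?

9

Let Aᵢ be the assignments in which player i gets their old jersey. We want the size of the complement of A₁∪…∪A_4.
By inclusion–exclusion this is Σ_{j=0}^{4} (−1)^j C(4,j)·(4−j)!.
Computing: 24 − 24 + 12 − 4 + 1 = 9.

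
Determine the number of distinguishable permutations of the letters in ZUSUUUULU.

504

ZUSUUUULU has 9 letters with U appearing 6 times.
So there are 9! / (6!) = 504 distinguishable arrangements.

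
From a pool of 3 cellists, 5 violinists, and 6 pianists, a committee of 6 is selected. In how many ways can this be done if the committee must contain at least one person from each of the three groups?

With no constraint there are C(14,6) = 3003 possible selections.
Selections missing a whole group: no cellists → C(11,6) = 462; no violinists → C(9,6) = 84; no pianists → C(8,6) = 28.
Add back selections omitting two groups (i.e. drawn from a single group): C(3,6) + C(5,6) + C(6,6) = 1.
By inclusion–exclusion: 3003 − 574 + 1 = 2430.

2430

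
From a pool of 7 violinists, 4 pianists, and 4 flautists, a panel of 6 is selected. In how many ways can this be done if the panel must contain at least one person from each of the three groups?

4060

Unrestricted: C(15,6) = 5005 ways to pick any 6 of the 15.
Selections missing a whole group: no violinists → C(8,6) = 28; no pianists → C(11,6) = 462; no flautists → C(11,6) = 462.
Add back selections omitting two groups (i.e. drawn from a single group): C(7,6) + C(4,6) + C(4,6) = 7.
By inclusion–exclusion: 5005 − 952 + 7 = 4060.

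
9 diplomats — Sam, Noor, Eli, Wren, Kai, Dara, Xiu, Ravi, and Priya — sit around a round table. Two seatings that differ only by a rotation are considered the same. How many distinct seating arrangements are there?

40320

Around a circle, 9 distinct people have 9!/9 = (8)! = 40320 rotationally distinct seatings.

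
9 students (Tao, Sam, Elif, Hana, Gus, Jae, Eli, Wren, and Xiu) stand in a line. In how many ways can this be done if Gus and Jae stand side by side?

Treat {Gus, Jae} as a single unit. There are 8 units to order, and the pair itself can be ordered 2 ways.
So the count is 2·(8)! = 80640.

80640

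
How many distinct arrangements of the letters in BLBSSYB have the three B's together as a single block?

60

Treat the 3 copies of B as a single block. The multiset to arrange is then {BBB, L, S, S, Y}, 5 items in all.
That gives (5)!/(2!) = 60 arrangements.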